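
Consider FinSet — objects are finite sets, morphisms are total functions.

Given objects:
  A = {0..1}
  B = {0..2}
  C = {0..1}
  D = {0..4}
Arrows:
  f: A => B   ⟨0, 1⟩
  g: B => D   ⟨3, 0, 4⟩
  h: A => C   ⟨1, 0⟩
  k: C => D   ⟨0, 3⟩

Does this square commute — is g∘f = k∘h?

Path 1 = f;g:
  0 f=>0 g=>3
  1 f=>1 g=>0
  ⟦path⟧₁ = ⟨3, 0⟩
Path 2 = h;k:
  0 h=>1 k=>3
  1 h=>0 k=>0
  ⟦path⟧₂ = ⟨3, 0⟩
Equal? YES — commutes

Answer: COMMUTES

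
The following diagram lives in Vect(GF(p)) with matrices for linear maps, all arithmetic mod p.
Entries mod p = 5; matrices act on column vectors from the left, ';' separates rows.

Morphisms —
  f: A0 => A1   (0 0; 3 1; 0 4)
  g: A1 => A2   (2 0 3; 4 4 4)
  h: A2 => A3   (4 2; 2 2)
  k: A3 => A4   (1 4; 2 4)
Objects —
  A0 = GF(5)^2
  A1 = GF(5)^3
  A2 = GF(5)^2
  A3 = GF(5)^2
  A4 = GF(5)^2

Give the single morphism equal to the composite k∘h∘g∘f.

  e0=[1,0] f=>[0,3,0] g=>[0,2] h=>[4,4] k=>[0,4]
  e1=[0,1] f=>[0,1,4] g=>[2,0] h=>[3,4] k=>[4,2]
composite: (0 4; 4 2)

Answer: (0 4; 4 2)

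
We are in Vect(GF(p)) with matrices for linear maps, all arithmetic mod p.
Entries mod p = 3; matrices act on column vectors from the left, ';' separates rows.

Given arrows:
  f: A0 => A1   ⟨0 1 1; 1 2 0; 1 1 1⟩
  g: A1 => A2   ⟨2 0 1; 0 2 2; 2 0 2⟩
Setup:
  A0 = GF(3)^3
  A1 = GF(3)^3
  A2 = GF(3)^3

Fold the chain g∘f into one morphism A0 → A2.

Answer: ⟨1 0 0; 1 0 2; 2 1 1⟩

Work:
  e0=⟨1,0,0⟩ f=>⟨0,1,1⟩ g=>⟨1,1,2⟩
  e1=⟨0,1,0⟩ f=>⟨1,2,1⟩ g=>⟨0,0,1⟩
  e2=⟨0,0,1⟩ f=>⟨1,0,1⟩ g=>⟨0,2,1⟩
⟦path⟧: ⟨1 0 0; 1 0 2; 2 1 1⟩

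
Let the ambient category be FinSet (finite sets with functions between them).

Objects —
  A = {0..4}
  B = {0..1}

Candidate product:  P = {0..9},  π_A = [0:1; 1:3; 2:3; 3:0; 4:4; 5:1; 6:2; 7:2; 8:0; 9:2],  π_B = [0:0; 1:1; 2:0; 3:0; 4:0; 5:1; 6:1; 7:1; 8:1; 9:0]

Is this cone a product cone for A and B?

|A|·|B| = 5·2 = 10;  |P| = 10
Check the pairing map k ↦ (π_A(k), π_B(k)):
  0 : (1,0)
  1 : (3,1)
  2 : (3,0)
  3 : (0,0)
  4 : (4,0)
  5 : (1,1)
  6 : (2,1)
  7 : (2,1)  ✗ repeats pair of k=6
  8 : (0,1)
  9 : (2,0)
distinct pairs in image: 9 / 10 needed
  → (2,1) hit at k=6 and k=7

Answer: NOT A VALID PRODUCT — duplicate pair at indices 7,6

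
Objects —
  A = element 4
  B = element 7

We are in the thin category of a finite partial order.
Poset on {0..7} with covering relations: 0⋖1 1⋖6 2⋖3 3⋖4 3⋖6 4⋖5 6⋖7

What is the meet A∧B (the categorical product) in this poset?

Lower bounds of A=4 and B=7: {2,3}
  2 ≤ 3
  3 ≤ 3
glb = 3

Answer: A∧B = 3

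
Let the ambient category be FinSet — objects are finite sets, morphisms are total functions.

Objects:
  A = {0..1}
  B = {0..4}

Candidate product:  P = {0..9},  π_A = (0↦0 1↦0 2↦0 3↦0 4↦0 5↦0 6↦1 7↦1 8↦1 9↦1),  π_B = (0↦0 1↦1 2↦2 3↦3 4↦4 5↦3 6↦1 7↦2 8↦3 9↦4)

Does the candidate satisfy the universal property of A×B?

Answer: NOT A VALID PRODUCT — duplicate pair at indices 3,5

Work:
|A|·|B| = 2·5 = 10;  |P| = 10
Check the pairing map k ↦ (π_A(k), π_B(k)):
  0 ↦ (0,0)
  1 ↦ (0,1)
  2 ↦ (0,2)
  3 ↦ (0,3)
  4 ↦ (0,4)
  5 ↦ (0,3)  ✗ repeats pair of k=3
  6 ↦ (1,1)
  7 ↦ (1,2)
  8 ↦ (1,3)
  9 ↦ (1,4)
distinct pairs in image: 9 / 10 needed
  → (0,3) hit at k=3 and k=5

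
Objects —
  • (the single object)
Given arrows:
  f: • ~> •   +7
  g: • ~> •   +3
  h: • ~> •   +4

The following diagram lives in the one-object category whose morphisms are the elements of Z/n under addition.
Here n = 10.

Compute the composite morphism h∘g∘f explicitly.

  0 +7≡7 +3≡0 +4≡4  (mod 10)
result: +4

Answer: +4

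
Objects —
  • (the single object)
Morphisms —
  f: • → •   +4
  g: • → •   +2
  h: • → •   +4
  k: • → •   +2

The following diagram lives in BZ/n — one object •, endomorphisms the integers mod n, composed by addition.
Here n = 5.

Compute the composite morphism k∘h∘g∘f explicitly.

  0 +4≡4 +2≡1 +4≡0 +2≡2  (mod 5)
⟦path⟧: +2

Answer: +2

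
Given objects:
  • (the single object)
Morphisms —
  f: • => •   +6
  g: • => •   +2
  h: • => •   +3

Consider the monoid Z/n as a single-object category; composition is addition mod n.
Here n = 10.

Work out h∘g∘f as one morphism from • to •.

Answer: +1

Trace:
  0 +6≡6 +2≡8 +3≡1  (mod 10)
⟦path⟧: +1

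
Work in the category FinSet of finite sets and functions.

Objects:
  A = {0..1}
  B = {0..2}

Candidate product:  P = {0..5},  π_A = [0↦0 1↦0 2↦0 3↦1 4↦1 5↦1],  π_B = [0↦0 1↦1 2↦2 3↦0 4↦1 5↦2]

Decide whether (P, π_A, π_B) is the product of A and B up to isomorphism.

|A|·|B| = 2·3 = 6;  |P| = 6
Check the pairing map k ↦ (π_A(k), π_B(k)):
  0 ↦ (0,0)
  1 ↦ (0,1)
  2 ↦ (0,2)
  3 ↦ (1,0)
  4 ↦ (1,1)
  5 ↦ (1,2)
distinct pairs in image: 6 / 6 needed
  → bijection onto A×B; projections well-typed.

Answer: VALID PRODUCT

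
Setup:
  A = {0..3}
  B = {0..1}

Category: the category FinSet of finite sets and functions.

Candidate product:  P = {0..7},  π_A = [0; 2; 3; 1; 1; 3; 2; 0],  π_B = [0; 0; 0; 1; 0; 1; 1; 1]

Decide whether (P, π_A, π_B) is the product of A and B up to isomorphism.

|A|·|B| = 4·2 = 8;  |P| = 8
Check the pairing map k ↦ (π_A(k), π_B(k)):
  0 : (0,0)
  1 : (2,0)
  2 : (3,0)
  3 : (1,1)
  4 : (1,0)
  5 : (3,1)
  6 : (2,1)
  7 : (0,1)
distinct pairs in image: 8 / 8 needed
  → bijection onto A×B; projections well-typed.

Answer: VALID PRODUCT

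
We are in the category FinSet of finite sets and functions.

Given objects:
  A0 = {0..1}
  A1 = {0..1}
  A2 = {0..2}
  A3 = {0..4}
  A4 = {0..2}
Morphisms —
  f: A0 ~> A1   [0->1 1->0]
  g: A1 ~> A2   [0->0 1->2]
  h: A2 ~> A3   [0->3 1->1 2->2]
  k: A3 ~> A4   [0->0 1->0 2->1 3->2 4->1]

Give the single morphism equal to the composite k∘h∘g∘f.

Answer: [0->1 1->2]

Derivation:
  0 f~>1 g~>2 h~>2 k~>1
  1 f~>0 g~>0 h~>3 k~>2
result: [0->1 1->2]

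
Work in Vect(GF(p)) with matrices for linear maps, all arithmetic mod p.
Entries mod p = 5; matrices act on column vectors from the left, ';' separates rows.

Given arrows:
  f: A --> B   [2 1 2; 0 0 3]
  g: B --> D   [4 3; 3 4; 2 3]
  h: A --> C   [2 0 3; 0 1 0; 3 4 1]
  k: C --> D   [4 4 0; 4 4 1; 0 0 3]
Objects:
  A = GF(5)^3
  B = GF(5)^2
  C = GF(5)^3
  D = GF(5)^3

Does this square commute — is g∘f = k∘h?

1) trace f;g:
  e0=(1,0,0) f-->(2,0) g-->(3,1,4)
  e1=(0,1,0) f-->(1,0) g-->(4,3,2)
  e2=(0,0,1) f-->(2,3) g-->(2,3,3)
  ⟦path⟧₁ = [3 4 2; 1 3 3; 4 2 3]
2) trace h;k:
  e0=(1,0,0) h-->(2,0,3) k-->(3,1,4)
  e1=(0,1,0) h-->(0,1,4) k-->(4,3,2)
  e2=(0,0,1) h-->(3,0,1) k-->(2,3,3)
  ⟦path⟧₂ = [3 4 2; 1 3 3; 4 2 3]
Equal? equal; square commutes

Answer: COMMUTES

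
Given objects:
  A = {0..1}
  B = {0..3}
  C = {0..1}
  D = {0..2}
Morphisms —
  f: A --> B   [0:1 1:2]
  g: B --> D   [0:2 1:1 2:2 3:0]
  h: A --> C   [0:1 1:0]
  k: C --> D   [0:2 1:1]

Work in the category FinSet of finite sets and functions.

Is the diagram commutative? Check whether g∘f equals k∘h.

Answer: COMMUTES

Trace:
Path 1 = f;g:
  0 f-->1 g-->1
  1 f-->2 g-->2
  composite₁ = [0:1 1:2]
Path 2 = h;k:
  0 h-->1 k-->1
  1 h-->0 k-->2
  composite₂ = [0:1 1:2]
Equal? YES — commutes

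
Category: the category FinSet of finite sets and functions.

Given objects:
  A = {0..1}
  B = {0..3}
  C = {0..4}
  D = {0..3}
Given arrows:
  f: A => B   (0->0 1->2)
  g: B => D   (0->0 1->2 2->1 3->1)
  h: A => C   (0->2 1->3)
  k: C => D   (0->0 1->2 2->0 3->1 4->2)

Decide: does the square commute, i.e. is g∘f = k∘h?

1) trace f;g:
  0 f=>0 g=>0
  1 f=>2 g=>1
  ⟦path⟧₁ = (0->0 1->1)
2) trace h;k:
  0 h=>2 k=>0
  1 h=>3 k=>1
  ⟦path⟧₂ = (0->0 1->1)
Equal? same morphism ✓

Answer: COMMUTES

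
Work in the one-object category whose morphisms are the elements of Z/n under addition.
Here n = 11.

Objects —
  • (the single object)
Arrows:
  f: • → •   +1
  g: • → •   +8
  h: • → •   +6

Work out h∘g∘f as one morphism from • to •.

Answer: +4

Work:
  0 +1≡1 +8≡9 +6≡4  (mod 11)
result: +4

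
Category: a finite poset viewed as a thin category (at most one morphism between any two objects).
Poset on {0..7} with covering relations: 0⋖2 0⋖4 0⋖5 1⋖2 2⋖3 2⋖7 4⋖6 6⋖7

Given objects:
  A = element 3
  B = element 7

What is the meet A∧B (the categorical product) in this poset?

Common predecessors of 3,7: {0,1,2}
  0 <= 2
  1 <= 2
  2 <= 2
glb = 2

Answer: A∧B = 2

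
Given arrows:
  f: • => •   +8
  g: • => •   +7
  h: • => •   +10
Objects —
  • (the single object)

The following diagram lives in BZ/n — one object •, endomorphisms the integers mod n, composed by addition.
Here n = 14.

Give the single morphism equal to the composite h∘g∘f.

  0 +8≡8 +7≡1 +10≡11  (mod 14)
composite: +11

Answer: +11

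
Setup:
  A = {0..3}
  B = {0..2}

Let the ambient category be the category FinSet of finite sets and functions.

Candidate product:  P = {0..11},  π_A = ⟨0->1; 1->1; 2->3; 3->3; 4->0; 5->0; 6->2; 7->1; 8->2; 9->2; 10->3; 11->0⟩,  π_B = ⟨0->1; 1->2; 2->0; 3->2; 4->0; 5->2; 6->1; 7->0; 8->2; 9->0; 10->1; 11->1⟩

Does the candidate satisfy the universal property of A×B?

|A|·|B| = 4·3 = 12;  |P| = 12
Check the pairing map k ↦ (π_A(k), π_B(k)):
  0 -> (1,1)
  1 -> (1,2)
  2 -> (3,0)
  3 -> (3,2)
  4 -> (0,0)
  5 -> (0,2)
  6 -> (2,1)
  7 -> (1,0)
  8 -> (2,2)
  9 -> (2,0)
  10 -> (3,1)
  11 -> (0,1)
distinct pairs in image: 12 / 12 needed
  → bijection onto A×B; projections well-typed.

Answer: VALID PRODUCT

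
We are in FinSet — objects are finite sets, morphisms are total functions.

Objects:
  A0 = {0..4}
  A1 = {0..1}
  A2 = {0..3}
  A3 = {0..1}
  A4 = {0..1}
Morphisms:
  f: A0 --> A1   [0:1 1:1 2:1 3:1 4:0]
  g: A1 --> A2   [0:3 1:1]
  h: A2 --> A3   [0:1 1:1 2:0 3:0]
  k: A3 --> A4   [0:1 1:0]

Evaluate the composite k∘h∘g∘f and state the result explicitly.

  0 f-->1 g-->1 h-->1 k-->0
  1 f-->1 g-->1 h-->1 k-->0
  2 f-->1 g-->1 h-->1 k-->0
  3 f-->1 g-->1 h-->1 k-->0
  4 f-->0 g-->3 h-->0 k-->1
composite: [0:0 1:0 2:0 3:0 4:1]

Answer: [0:0 1:0 2:0 3:0 4:1]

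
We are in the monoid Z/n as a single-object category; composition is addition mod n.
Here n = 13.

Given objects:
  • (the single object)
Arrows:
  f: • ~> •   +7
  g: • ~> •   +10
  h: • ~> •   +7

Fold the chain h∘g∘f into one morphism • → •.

  0 +7≡7 +10≡4 +7≡11  (mod 13)
⟦path⟧: +11

Answer: +11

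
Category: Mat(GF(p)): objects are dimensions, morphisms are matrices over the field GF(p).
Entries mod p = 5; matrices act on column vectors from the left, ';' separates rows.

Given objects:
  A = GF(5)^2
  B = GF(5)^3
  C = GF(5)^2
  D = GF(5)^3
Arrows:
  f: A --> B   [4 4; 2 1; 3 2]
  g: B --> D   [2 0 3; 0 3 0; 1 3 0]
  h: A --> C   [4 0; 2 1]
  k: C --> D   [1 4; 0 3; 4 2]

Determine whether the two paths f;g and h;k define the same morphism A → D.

1) trace f;g:
  e0=[1,0] f-->[4,2,3] g-->[2,1,0]
  e1=[0,1] f-->[4,1,2] g-->[4,3,2]
  ⟦path⟧₁ = [2 4; 1 3; 0 2]
2) trace h;k:
  e0=[1,0] h-->[4,2] k-->[2,1,0]
  e1=[0,1] h-->[0,1] k-->[4,3,2]
  ⟦path⟧₂ = [2 4; 1 3; 0 2]
Equal? same morphism ✓

Answer: COMMUTES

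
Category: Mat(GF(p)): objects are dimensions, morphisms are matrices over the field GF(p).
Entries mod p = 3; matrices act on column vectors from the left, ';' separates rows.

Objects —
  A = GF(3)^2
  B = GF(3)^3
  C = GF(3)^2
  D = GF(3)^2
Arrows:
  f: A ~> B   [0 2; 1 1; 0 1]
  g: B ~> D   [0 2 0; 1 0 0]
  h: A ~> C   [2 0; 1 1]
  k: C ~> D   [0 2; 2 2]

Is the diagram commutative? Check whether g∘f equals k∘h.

1) trace f;g:
  e0=⟨1,0⟩ f~>⟨0,1,0⟩ g~>⟨2,0⟩
  e1=⟨0,1⟩ f~>⟨2,1,1⟩ g~>⟨2,2⟩
  ⟦path⟧₁ = [2 2; 0 2]
2) trace h;k:
  e0=⟨1,0⟩ h~>⟨2,1⟩ k~>⟨2,0⟩
  e1=⟨0,1⟩ h~>⟨0,1⟩ k~>⟨2,2⟩
  ⟦path⟧₂ = [2 2; 0 2]
Equal? YES — commutes

Answer: COMMUTES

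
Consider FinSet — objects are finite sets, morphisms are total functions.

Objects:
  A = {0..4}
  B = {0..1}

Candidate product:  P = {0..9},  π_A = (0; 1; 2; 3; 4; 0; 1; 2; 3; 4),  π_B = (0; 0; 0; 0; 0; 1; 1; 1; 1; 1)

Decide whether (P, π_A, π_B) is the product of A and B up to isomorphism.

|A|·|B| = 5·2 = 10;  |P| = 10
Check the pairing map k ↦ (π_A(k), π_B(k)):
  0 -> (0,0)
  1 -> (1,0)
  2 -> (2,0)
  3 -> (3,0)
  4 -> (4,0)
  5 -> (0,1)
  6 -> (1,1)
  7 -> (2,1)
  8 -> (3,1)
  9 -> (4,1)
distinct pairs in image: 10 / 10 needed
  → bijection onto A×B; projections well-typed.

Answer: VALID PRODUCT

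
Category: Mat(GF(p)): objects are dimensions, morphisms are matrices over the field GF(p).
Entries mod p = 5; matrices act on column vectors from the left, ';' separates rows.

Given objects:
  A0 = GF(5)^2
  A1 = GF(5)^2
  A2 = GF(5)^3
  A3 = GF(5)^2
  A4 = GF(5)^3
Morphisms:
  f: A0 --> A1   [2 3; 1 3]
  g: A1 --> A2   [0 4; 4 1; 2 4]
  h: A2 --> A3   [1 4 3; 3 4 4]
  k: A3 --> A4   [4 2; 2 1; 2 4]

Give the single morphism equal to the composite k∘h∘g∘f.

Answer: [1 0; 3 0; 3 4]

Derivation:
  e0=[1,0] f-->[2,1] g-->[4,4,3] h-->[4,0] k-->[1,3,3]
  e1=[0,1] f-->[3,3] g-->[2,0,3] h-->[1,3] k-->[0,0,4]
result: [1 0; 3 0; 3 4]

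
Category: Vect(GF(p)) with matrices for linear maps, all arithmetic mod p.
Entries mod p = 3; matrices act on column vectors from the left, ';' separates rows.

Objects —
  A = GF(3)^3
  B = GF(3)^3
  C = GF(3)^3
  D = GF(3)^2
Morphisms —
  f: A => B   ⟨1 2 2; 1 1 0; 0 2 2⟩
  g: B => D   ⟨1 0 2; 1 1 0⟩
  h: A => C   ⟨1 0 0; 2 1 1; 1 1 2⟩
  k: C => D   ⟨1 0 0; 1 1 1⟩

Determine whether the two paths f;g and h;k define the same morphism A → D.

Path 1 = f;g:
  e0=⟨1,0,0⟩ f=>⟨1,1,0⟩ g=>⟨1,2⟩
  e1=⟨0,1,0⟩ f=>⟨2,1,2⟩ g=>⟨0,0⟩
  e2=⟨0,0,1⟩ f=>⟨2,0,2⟩ g=>⟨0,2⟩
  composite₁ = ⟨1 0 0; 2 0 2⟩
Path 2 = h;k:
  e0=⟨1,0,0⟩ h=>⟨1,2,1⟩ k=>⟨1,1⟩
  e1=⟨0,1,0⟩ h=>⟨0,1,1⟩ k=>⟨0,2⟩
  e2=⟨0,0,1⟩ h=>⟨0,1,2⟩ k=>⟨0,0⟩
  composite₂ = ⟨1 0 0; 1 2 0⟩
Equal? NO — does not commute

Answer: DOES NOT COMMUTE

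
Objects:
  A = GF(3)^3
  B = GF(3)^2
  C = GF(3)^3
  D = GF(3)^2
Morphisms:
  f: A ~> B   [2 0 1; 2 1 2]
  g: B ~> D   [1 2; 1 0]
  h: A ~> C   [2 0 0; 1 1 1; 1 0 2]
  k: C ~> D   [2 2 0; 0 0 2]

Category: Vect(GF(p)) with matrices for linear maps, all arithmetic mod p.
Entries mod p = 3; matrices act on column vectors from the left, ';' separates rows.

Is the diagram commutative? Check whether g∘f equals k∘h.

Along f;g (path 1):
  e0=(1,0,0) f~>(2,2) g~>(0,2)
  e1=(0,1,0) f~>(0,1) g~>(2,0)
  e2=(0,0,1) f~>(1,2) g~>(2,1)
  ⟦path⟧₁ = [0 2 2; 2 0 1]
Along h;k (path 2):
  e0=(1,0,0) h~>(2,1,1) k~>(0,2)
  e1=(0,1,0) h~>(0,1,0) k~>(2,0)
  e2=(0,0,1) h~>(0,1,2) k~>(2,1)
  ⟦path⟧₂ = [0 2 2; 2 0 1]
Equal? equal; square commutes

Answer: COMMUTES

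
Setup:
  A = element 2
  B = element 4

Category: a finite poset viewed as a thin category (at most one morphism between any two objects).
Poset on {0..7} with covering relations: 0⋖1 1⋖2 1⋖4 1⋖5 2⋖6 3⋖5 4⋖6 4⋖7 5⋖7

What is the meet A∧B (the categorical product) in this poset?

Lower bounds of A=2 and B=4: {0,1}
  0 ≤ 1
  1 ≤ 1
glb = 1

Answer: A∧B = 1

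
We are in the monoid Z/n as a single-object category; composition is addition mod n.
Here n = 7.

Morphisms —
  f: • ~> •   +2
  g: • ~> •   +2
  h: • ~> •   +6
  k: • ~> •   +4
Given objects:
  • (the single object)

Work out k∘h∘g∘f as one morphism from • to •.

Answer: +0

Trace:
  0 +2≡2 +2≡4 +6≡3 +4≡0  (mod 7)
composite: +0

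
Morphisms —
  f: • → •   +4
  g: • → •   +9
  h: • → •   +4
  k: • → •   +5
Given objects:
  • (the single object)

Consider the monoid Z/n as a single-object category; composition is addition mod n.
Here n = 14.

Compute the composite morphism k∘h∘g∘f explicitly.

  0 +4≡4 +9≡13 +4≡3 +5≡8  (mod 14)
⟦path⟧: +8

Answer: +8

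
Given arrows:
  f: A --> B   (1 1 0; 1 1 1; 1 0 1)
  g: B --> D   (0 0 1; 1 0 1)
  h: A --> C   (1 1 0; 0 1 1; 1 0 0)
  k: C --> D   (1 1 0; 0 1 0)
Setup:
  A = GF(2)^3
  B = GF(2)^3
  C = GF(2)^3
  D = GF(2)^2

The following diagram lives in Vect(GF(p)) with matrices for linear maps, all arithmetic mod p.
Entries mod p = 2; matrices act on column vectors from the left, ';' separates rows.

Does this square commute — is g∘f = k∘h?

1) trace f;g:
  e0=(1,0,0) f-->(1,1,1) g-->(1,0)
  e1=(0,1,0) f-->(1,1,0) g-->(0,1)
  e2=(0,0,1) f-->(0,1,1) g-->(1,1)
  ⟦path⟧₁ = (1 0 1; 0 1 1)
2) trace h;k:
  e0=(1,0,0) h-->(1,0,1) k-->(1,0)
  e1=(0,1,0) h-->(1,1,0) k-->(0,1)
  e2=(0,0,1) h-->(0,1,0) k-->(1,1)
  ⟦path⟧₂ = (1 0 1; 0 1 1)
Equal? YES — commutes

Answer: COMMUTES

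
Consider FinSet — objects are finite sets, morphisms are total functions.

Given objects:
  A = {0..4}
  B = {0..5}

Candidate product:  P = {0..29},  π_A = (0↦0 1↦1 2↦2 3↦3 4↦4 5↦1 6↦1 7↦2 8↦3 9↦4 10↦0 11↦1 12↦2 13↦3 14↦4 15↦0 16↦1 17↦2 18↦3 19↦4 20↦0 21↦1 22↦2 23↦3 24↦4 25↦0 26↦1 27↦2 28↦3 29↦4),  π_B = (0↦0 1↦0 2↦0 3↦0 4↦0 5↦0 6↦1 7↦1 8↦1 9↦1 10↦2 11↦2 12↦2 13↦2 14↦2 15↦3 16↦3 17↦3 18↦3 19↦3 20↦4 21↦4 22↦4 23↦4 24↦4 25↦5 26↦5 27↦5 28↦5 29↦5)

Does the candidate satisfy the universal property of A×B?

Answer: NOT A VALID PRODUCT — duplicate pair at indices 1,5

Work:
|A|·|B| = 5·6 = 30;  |P| = 30
Check the pairing map k ↦ (π_A(k), π_B(k)):
  0 ↦ (0,0)
  1 ↦ (1,0)
  2 ↦ (2,0)
  3 ↦ (3,0)
  4 ↦ (4,0)
  5 ↦ (1,0)  ✗ repeats pair of k=1
  6 ↦ (1,1)
  7 ↦ (2,1)
  8 ↦ (3,1)
  9 ↦ (4,1)
  10 ↦ (0,2)
  11 ↦ (1,2)
  12 ↦ (2,2)
  13 ↦ (3,2)
  14 ↦ (4,2)
  15 ↦ (0,3)
  16 ↦ (1,3)
  17 ↦ (2,3)
  18 ↦ (3,3)
  19 ↦ (4,3)
  20 ↦ (0,4)
  21 ↦ (1,4)
  22 ↦ (2,4)
  23 ↦ (3,4)
  24 ↦ (4,4)
  25 ↦ (0,5)
  26 ↦ (1,5)
  27 ↦ (2,5)
  28 ↦ (3,5)
  29 ↦ (4,5)
distinct pairs in image: 29 / 30 needed
  → (1,0) hit at k=1 and k=5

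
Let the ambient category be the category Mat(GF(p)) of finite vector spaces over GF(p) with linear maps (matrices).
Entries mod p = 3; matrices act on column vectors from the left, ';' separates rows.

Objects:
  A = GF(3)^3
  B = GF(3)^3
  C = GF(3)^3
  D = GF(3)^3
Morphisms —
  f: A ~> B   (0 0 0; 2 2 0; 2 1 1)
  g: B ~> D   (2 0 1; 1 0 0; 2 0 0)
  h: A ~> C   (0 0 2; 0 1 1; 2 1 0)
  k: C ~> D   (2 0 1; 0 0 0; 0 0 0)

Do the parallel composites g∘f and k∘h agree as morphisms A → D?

Path 1 = f;g:
  e0=[1,0,0] f~>[0,2,2] g~>[2,0,0]
  e1=[0,1,0] f~>[0,2,1] g~>[1,0,0]
  e2=[0,0,1] f~>[0,0,1] g~>[1,0,0]
  composite₁ = (2 1 1; 0 0 0; 0 0 0)
Path 2 = h;k:
  e0=[1,0,0] h~>[0,0,2] k~>[2,0,0]
  e1=[0,1,0] h~>[0,1,1] k~>[1,0,0]
  e2=[0,0,1] h~>[2,1,0] k~>[1,0,0]
  composite₂ = (2 1 1; 0 0 0; 0 0 0)
Equal? equal; square commutes

Answer: COMMUTES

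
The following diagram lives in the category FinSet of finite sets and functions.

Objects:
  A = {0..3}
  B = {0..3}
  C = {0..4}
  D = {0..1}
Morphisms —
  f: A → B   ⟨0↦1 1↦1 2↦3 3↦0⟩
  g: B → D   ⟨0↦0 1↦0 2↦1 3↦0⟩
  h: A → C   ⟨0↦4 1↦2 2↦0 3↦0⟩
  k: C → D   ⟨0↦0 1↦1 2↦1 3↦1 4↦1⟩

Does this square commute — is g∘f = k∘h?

Along f;g (path 1):
  0 f→1 g→0
  1 f→1 g→0
  2 f→3 g→0
  3 f→0 g→0
  composite₁ = ⟨0↦0 1↦0 2↦0 3↦0⟩
Along h;k (path 2):
  0 h→4 k→1
  1 h→2 k→1
  2 h→0 k→0
  3 h→0 k→0
  composite₂ = ⟨0↦1 1↦1 2↦0 3↦0⟩
Equal? distinct morphisms ✗

Answer: DOES NOT COMMUTE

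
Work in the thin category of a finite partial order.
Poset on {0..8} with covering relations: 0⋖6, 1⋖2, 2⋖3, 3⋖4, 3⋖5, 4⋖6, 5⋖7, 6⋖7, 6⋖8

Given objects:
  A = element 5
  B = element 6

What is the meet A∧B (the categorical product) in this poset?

Answer: A∧B = 3

Derivation:
{x : x≤A ∧ x≤B} = {1,2,3}  (A=5, B=6)
  1 ≤ 3
  2 ≤ 3
  3 ≤ 3
glb = 3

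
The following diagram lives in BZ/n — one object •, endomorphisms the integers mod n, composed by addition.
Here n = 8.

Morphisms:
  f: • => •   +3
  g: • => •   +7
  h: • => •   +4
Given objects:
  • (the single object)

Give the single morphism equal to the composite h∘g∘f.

  0 +3≡3 +7≡2 +4≡6  (mod 8)
⟦path⟧: +6

Answer: +6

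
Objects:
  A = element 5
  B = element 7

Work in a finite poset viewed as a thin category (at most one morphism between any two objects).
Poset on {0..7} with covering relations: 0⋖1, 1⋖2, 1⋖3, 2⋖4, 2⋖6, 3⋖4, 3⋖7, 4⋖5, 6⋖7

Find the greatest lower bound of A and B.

{x : x<=A ∧ x<=B} = {0,1,2,3}  (A=5, B=7)
  maximal lower bounds 2 and 3 are incomparable: neither 2<=3 nor 3<=2
→ no greatest lower bound exists

Answer: NO MEET EXISTS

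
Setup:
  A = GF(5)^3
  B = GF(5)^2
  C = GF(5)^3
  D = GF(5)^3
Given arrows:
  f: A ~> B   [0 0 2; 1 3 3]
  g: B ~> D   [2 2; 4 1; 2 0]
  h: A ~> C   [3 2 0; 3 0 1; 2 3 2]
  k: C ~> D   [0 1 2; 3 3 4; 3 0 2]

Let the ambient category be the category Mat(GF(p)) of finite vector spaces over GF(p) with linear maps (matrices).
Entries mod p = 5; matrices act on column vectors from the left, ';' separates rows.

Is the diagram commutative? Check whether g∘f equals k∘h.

Answer: DOES NOT COMMUTE

Work:
1) trace f;g:
  e0=(1,0,0) f~>(0,1) g~>(2,1,0)
  e1=(0,1,0) f~>(0,3) g~>(1,3,0)
  e2=(0,0,1) f~>(2,3) g~>(0,1,4)
  result₁ = [2 1 0; 1 3 1; 0 0 4]
2) trace h;k:
  e0=(1,0,0) h~>(3,3,2) k~>(2,1,3)
  e1=(0,1,0) h~>(2,0,3) k~>(1,3,2)
  e2=(0,0,1) h~>(0,1,2) k~>(0,1,4)
  result₂ = [2 1 0; 1 3 1; 3 2 4]
Equal? distinct morphisms ✗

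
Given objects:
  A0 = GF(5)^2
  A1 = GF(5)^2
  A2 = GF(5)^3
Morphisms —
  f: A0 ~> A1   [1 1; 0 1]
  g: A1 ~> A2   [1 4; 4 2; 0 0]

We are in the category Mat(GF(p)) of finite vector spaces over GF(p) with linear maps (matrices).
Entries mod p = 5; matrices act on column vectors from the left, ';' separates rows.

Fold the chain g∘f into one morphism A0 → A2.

Answer: [1 0; 4 1; 0 0]

Trace:
  e0=⟨1,0⟩ f~>⟨1,0⟩ g~>⟨1,4,0⟩
  e1=⟨0,1⟩ f~>⟨1,1⟩ g~>⟨0,1,0⟩
composite: [1 0; 4 1; 0 0]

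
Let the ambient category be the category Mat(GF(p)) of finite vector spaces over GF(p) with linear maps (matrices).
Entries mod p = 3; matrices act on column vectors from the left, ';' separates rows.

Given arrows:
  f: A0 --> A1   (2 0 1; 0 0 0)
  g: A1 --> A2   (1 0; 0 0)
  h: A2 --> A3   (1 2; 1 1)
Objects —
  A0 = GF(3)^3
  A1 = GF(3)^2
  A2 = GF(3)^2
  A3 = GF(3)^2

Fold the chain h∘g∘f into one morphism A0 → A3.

Answer: (2 0 1; 2 0 1)

Trace:
  e0=(1,0,0) f-->(2,0) g-->(2,0) h-->(2,2)
  e1=(0,1,0) f-->(0,0) g-->(0,0) h-->(0,0)
  e2=(0,0,1) f-->(1,0) g-->(1,0) h-->(1,1)
composite: (2 0 1; 2 0 1)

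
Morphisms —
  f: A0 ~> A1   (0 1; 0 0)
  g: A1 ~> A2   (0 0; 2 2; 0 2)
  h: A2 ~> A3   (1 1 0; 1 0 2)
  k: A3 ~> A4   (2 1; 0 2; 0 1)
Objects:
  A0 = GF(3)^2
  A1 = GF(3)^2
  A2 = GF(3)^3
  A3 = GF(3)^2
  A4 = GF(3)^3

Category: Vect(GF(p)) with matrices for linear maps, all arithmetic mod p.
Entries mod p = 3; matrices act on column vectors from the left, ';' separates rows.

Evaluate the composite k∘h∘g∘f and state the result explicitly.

Answer: (0 1; 0 0; 0 0)

Trace:
  e0=[1,0] f~>[0,0] g~>[0,0,0] h~>[0,0] k~>[0,0,0]
  e1=[0,1] f~>[1,0] g~>[0,2,0] h~>[2,0] k~>[1,0,0]
⟦path⟧: (0 1; 0 0; 0 0)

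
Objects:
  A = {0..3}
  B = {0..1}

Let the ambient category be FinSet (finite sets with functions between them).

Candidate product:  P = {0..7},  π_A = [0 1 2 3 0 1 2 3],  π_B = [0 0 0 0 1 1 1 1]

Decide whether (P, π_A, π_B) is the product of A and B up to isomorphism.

Answer: VALID PRODUCT

Derivation:
|A|·|B| = 4·2 = 8;  |P| = 8
Check the pairing map k ↦ (π_A(k), π_B(k)):
  0 -> (0,0)
  1 -> (1,0)
  2 -> (2,0)
  3 -> (3,0)
  4 -> (0,1)
  5 -> (1,1)
  6 -> (2,1)
  7 -> (3,1)
distinct pairs in image: 8 / 8 needed
  → bijection onto A×B; projections well-typed.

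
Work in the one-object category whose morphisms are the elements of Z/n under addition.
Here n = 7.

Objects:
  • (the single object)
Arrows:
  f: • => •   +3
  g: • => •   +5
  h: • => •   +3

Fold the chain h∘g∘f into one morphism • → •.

Answer: +4

Work:
  0 +3≡3 +5≡1 +3≡4  (mod 7)
composite: +4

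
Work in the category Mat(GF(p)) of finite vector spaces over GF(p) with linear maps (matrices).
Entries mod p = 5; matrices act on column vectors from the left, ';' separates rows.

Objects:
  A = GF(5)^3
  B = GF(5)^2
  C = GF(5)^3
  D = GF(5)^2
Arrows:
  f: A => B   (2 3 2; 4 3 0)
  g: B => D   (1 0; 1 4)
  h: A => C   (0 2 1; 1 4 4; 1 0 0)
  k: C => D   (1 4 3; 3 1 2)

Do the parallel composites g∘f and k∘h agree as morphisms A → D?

Answer: COMMUTES

Derivation:
Path 1 = f;g:
  e0=[1,0,0] f=>[2,4] g=>[2,3]
  e1=[0,1,0] f=>[3,3] g=>[3,0]
  e2=[0,0,1] f=>[2,0] g=>[2,2]
  composite₁ = (2 3 2; 3 0 2)
Path 2 = h;k:
  e0=[1,0,0] h=>[0,1,1] k=>[2,3]
  e1=[0,1,0] h=>[2,4,0] k=>[3,0]
  e2=[0,0,1] h=>[1,4,0] k=>[2,2]
  composite₂ = (2 3 2; 3 0 2)
Equal? equal; square commutes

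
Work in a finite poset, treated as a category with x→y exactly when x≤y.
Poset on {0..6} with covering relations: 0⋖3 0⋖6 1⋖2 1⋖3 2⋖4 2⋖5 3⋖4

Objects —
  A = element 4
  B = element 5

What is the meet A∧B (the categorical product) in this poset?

Answer: A∧B = 2

Trace:
Common predecessors of 4,5: {1,2}
  1 ≤ 2
  2 ≤ 2
glb = 2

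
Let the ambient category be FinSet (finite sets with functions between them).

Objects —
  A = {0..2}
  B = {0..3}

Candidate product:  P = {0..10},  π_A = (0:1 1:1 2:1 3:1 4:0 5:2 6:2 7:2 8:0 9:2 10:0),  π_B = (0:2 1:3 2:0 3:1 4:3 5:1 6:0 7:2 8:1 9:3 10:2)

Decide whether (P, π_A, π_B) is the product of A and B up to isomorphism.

Answer: NOT A VALID PRODUCT — |P|=11 ≠ |A|·|B|=12

Work:
|A|·|B| = 3·4 = 12;  |P| = 11
  → cardinalities differ; no bijection possible.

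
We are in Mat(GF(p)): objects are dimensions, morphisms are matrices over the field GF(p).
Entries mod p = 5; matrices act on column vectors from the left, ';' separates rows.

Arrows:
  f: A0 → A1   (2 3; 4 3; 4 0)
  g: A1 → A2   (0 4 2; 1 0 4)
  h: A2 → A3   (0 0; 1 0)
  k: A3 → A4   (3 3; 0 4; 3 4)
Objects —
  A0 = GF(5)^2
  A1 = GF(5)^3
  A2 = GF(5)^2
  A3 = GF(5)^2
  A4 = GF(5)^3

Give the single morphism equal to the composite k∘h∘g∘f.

Answer: (2 1; 1 3; 1 3)

Trace:
  e0=(1,0) f→(2,4,4) g→(4,3) h→(0,4) k→(2,1,1)
  e1=(0,1) f→(3,3,0) g→(2,3) h→(0,2) k→(1,3,3)
result: (2 1; 1 3; 1 3)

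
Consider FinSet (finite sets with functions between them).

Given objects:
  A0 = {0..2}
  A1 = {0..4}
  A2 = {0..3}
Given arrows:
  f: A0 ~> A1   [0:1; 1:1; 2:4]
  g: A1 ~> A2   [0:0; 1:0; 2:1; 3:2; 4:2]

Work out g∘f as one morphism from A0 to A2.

Answer: [0:0; 1:0; 2:2]

Derivation:
  0 f~>1 g~>0
  1 f~>1 g~>0
  2 f~>4 g~>2
composite: [0:0; 1:0; 2:2]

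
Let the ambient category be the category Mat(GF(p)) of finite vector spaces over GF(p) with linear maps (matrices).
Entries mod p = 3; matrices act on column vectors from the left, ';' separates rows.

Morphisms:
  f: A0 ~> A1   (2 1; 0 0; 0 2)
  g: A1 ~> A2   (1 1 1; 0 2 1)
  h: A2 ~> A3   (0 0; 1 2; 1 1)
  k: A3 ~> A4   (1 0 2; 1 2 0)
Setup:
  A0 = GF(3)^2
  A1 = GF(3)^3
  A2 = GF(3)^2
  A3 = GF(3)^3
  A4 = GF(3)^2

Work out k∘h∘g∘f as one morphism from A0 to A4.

Answer: (1 1; 1 2)

Trace:
  e0=(1,0) f~>(2,0,0) g~>(2,0) h~>(0,2,2) k~>(1,1)
  e1=(0,1) f~>(1,0,2) g~>(0,2) h~>(0,1,2) k~>(1,2)
result: (1 1; 1 2)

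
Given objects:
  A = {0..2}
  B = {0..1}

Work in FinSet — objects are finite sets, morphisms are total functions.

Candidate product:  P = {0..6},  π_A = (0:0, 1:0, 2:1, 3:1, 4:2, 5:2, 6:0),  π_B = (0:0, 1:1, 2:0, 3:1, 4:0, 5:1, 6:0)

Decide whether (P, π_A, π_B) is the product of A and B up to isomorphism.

|A|·|B| = 3·2 = 6;  |P| = 7
  → cardinalities differ; no bijection possible.

Answer: NOT A VALID PRODUCT — |P|=7 ≠ |A|·|B|=6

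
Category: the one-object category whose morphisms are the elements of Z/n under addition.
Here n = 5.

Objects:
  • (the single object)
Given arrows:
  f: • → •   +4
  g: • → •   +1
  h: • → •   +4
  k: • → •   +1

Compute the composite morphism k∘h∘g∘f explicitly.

Answer: +0

Trace:
  0 +4≡4 +1≡0 +4≡4 +1≡0  (mod 5)
⟦path⟧: +0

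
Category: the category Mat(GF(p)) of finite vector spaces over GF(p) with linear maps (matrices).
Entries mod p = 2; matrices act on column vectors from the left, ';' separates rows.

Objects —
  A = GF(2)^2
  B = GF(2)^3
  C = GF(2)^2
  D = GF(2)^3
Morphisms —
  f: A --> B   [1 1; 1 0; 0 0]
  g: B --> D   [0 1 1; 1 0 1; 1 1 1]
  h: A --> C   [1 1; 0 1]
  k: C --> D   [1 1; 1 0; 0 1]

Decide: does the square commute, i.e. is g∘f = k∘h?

1) trace f;g:
  e0=(1,0) f-->(1,1,0) g-->(1,1,0)
  e1=(0,1) f-->(1,0,0) g-->(0,1,1)
  result₁ = [1 0; 1 1; 0 1]
2) trace h;k:
  e0=(1,0) h-->(1,0) k-->(1,1,0)
  e1=(0,1) h-->(1,1) k-->(0,1,1)
  result₂ = [1 0; 1 1; 0 1]
Equal? YES — commutes

Answer: COMMUTES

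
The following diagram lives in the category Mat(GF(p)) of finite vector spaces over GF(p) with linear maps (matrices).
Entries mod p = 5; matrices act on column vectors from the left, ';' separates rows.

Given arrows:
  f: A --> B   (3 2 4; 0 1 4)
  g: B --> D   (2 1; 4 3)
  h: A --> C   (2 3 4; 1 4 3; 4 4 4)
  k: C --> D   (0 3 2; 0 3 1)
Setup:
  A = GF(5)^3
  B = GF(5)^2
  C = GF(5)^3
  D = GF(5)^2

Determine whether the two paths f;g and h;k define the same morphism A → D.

Along f;g (path 1):
  e0=⟨1,0,0⟩ f-->⟨3,0⟩ g-->⟨1,2⟩
  e1=⟨0,1,0⟩ f-->⟨2,1⟩ g-->⟨0,1⟩
  e2=⟨0,0,1⟩ f-->⟨4,4⟩ g-->⟨2,3⟩
  result₁ = (1 0 2; 2 1 3)
Along h;k (path 2):
  e0=⟨1,0,0⟩ h-->⟨2,1,4⟩ k-->⟨1,2⟩
  e1=⟨0,1,0⟩ h-->⟨3,4,4⟩ k-->⟨0,1⟩
  e2=⟨0,0,1⟩ h-->⟨4,3,4⟩ k-->⟨2,3⟩
  result₂ = (1 0 2; 2 1 3)
Equal? equal; square commutes

Answer: COMMUTES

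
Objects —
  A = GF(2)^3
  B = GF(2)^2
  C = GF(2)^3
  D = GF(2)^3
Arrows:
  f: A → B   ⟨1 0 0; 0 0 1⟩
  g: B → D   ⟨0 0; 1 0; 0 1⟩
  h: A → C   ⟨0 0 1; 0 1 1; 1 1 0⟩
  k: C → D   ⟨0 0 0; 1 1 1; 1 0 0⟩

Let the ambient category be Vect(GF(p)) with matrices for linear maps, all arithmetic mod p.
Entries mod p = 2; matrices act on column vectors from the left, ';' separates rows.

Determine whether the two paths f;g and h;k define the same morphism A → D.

Answer: COMMUTES

Trace:
Along f;g (path 1):
  e0=(1,0,0) f→(1,0) g→(0,1,0)
  e1=(0,1,0) f→(0,0) g→(0,0,0)
  e2=(0,0,1) f→(0,1) g→(0,0,1)
  result₁ = ⟨0 0 0; 1 0 0; 0 0 1⟩
Along h;k (path 2):
  e0=(1,0,0) h→(0,0,1) k→(0,1,0)
  e1=(0,1,0) h→(0,1,1) k→(0,0,0)
  e2=(0,0,1) h→(1,1,0) k→(0,0,1)
  result₂ = ⟨0 0 0; 1 0 0; 0 0 1⟩
Equal? same morphism ✓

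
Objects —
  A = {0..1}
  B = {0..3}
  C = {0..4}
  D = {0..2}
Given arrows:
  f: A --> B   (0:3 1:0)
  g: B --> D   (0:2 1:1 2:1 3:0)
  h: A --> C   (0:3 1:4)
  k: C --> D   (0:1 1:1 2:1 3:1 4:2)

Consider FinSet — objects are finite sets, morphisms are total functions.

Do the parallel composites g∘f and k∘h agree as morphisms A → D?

Answer: DOES NOT COMMUTE

Trace:
Along f;g (path 1):
  0 f-->3 g-->0
  1 f-->0 g-->2
  composite₁ = (0:0 1:2)
Along h;k (path 2):
  0 h-->3 k-->1
  1 h-->4 k-->2
  composite₂ = (0:1 1:2)
Equal? differ; not commutative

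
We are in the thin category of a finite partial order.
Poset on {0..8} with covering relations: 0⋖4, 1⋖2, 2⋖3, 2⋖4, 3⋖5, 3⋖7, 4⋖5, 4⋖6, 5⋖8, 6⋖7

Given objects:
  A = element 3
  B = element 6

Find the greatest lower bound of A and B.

Answer: A∧B = 2

Trace:
Lower bounds of A=3 and B=6: {1,2}
  1 ≤ 2
  2 ≤ 2
glb = 2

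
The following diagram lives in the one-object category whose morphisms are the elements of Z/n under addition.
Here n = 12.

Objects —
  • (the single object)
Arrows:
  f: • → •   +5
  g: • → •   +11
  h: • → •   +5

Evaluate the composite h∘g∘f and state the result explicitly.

  0 +5≡5 +11≡4 +5≡9  (mod 12)
composite: +9

Answer: +9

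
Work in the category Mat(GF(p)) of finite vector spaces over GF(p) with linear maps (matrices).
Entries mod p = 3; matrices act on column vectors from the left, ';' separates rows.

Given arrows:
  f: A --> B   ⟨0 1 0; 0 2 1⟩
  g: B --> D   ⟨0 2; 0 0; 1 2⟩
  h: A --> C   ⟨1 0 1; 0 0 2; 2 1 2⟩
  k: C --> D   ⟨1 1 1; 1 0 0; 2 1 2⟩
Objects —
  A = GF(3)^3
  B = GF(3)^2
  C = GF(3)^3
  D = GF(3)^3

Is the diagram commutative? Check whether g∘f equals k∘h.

Along f;g (path 1):
  e0=[1,0,0] f-->[0,0] g-->[0,0,0]
  e1=[0,1,0] f-->[1,2] g-->[1,0,2]
  e2=[0,0,1] f-->[0,1] g-->[2,0,2]
  composite₁ = ⟨0 1 2; 0 0 0; 0 2 2⟩
Along h;k (path 2):
  e0=[1,0,0] h-->[1,0,2] k-->[0,1,0]
  e1=[0,1,0] h-->[0,0,1] k-->[1,0,2]
  e2=[0,0,1] h-->[1,2,2] k-->[2,1,2]
  composite₂ = ⟨0 1 2; 1 0 1; 0 2 2⟩
Equal? differ; not commutative

Answer: DOES NOT COMMUTE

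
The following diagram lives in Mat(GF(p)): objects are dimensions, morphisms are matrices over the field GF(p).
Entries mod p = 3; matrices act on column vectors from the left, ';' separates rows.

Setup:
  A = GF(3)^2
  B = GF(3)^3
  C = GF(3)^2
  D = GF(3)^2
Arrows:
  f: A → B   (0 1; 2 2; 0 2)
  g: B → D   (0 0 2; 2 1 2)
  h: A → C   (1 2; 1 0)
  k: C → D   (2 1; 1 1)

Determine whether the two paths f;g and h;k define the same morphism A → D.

1) trace f;g:
  e0=(1,0) f→(0,2,0) g→(0,2)
  e1=(0,1) f→(1,2,2) g→(1,2)
  result₁ = (0 1; 2 2)
2) trace h;k:
  e0=(1,0) h→(1,1) k→(0,2)
  e1=(0,1) h→(2,0) k→(1,2)
  result₂ = (0 1; 2 2)
Equal? same morphism ✓

Answer: COMMUTES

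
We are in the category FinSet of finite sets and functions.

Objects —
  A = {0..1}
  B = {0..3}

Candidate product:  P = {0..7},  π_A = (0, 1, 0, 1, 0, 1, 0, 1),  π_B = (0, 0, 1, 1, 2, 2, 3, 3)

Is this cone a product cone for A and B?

Answer: VALID PRODUCT

Work:
|A|·|B| = 2·4 = 8;  |P| = 8
Check the pairing map k ↦ (π_A(k), π_B(k)):
  0 ↦ (0,0)
  1 ↦ (1,0)
  2 ↦ (0,1)
  3 ↦ (1,1)
  4 ↦ (0,2)
  5 ↦ (1,2)
  6 ↦ (0,3)
  7 ↦ (1,3)
distinct pairs in image: 8 / 8 needed
  → bijection onto A×B; projections well-typed.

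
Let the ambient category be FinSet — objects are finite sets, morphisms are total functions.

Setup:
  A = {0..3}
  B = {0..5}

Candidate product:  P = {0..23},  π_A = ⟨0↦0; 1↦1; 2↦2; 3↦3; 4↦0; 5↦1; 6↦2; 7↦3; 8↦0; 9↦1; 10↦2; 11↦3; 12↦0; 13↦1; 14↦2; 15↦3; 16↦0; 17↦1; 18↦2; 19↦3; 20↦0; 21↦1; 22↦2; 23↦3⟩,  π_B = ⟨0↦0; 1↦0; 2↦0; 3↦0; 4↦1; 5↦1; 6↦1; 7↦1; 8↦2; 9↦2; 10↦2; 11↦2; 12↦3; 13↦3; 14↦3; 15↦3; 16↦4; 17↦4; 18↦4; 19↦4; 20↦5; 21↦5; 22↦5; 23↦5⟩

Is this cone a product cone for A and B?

Answer: VALID PRODUCT

Trace:
|A|·|B| = 4·6 = 24;  |P| = 24
Check the pairing map k ↦ (π_A(k), π_B(k)):
  0 ↦ (0,0)
  1 ↦ (1,0)
  2 ↦ (2,0)
  3 ↦ (3,0)
  4 ↦ (0,1)
  5 ↦ (1,1)
  6 ↦ (2,1)
  7 ↦ (3,1)
  8 ↦ (0,2)
  9 ↦ (1,2)
  10 ↦ (2,2)
  11 ↦ (3,2)
  12 ↦ (0,3)
  13 ↦ (1,3)
  14 ↦ (2,3)
  15 ↦ (3,3)
  16 ↦ (0,4)
  17 ↦ (1,4)
  18 ↦ (2,4)
  19 ↦ (3,4)
  20 ↦ (0,5)
  21 ↦ (1,5)
  22 ↦ (2,5)
  23 ↦ (3,5)
distinct pairs in image: 24 / 24 needed
  → bijection onto A×B; projections well-typed.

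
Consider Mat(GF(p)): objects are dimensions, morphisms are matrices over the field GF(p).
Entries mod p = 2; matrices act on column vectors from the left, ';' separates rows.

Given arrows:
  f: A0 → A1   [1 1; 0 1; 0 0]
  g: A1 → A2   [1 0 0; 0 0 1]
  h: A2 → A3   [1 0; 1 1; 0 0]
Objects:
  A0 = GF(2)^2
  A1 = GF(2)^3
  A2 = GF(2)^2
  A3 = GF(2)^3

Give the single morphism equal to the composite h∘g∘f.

Answer: [1 1; 1 1; 0 0]

Derivation:
  e0=[1,0] f→[1,0,0] g→[1,0] h→[1,1,0]
  e1=[0,1] f→[1,1,0] g→[1,0] h→[1,1,0]
composite: [1 1; 1 1; 0 0]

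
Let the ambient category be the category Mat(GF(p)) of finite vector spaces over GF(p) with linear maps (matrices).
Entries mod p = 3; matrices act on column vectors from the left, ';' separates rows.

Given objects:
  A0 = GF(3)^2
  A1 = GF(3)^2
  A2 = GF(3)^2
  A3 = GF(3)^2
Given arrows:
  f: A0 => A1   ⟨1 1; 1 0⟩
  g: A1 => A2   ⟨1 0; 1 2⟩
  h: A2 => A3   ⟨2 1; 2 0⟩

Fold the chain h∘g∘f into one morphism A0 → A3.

Answer: ⟨2 0; 2 2⟩

Work:
  e0=[1,0] f=>[1,1] g=>[1,0] h=>[2,2]
  e1=[0,1] f=>[1,0] g=>[1,1] h=>[0,2]
⟦path⟧: ⟨2 0; 2 2⟩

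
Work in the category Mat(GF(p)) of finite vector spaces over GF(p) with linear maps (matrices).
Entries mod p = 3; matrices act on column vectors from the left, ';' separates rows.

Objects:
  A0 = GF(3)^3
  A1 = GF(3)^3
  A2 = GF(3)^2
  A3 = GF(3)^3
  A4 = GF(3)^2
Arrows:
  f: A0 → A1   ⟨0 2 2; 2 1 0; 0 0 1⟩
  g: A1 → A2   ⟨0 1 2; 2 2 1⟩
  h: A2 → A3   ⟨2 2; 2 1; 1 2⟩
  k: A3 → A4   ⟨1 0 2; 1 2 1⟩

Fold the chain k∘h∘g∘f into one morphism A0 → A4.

  e0=⟨1,0,0⟩ f→⟨0,2,0⟩ g→⟨2,1⟩ h→⟨0,2,1⟩ k→⟨2,2⟩
  e1=⟨0,1,0⟩ f→⟨2,1,0⟩ g→⟨1,0⟩ h→⟨2,2,1⟩ k→⟨1,1⟩
  e2=⟨0,0,1⟩ f→⟨2,0,1⟩ g→⟨2,2⟩ h→⟨2,0,0⟩ k→⟨2,2⟩
result: ⟨2 1 2; 2 1 2⟩

Answer: ⟨2 1 2; 2 1 2⟩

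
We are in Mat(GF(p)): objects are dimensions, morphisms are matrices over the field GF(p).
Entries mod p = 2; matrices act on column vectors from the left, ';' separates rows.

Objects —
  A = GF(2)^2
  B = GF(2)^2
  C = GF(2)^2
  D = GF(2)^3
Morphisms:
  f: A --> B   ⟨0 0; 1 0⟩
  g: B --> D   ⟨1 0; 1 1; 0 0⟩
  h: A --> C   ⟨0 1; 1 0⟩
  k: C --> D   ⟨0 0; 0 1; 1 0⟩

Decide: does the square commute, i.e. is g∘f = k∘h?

Path 1 = f;g:
  e0=(1,0) f-->(0,1) g-->(0,1,0)
  e1=(0,1) f-->(0,0) g-->(0,0,0)
  composite₁ = ⟨0 0; 1 0; 0 0⟩
Path 2 = h;k:
  e0=(1,0) h-->(0,1) k-->(0,1,0)
  e1=(0,1) h-->(1,0) k-->(0,0,1)
  composite₂ = ⟨0 0; 1 0; 0 1⟩
Equal? NO — does not commute

Answer: DOES NOT COMMUTE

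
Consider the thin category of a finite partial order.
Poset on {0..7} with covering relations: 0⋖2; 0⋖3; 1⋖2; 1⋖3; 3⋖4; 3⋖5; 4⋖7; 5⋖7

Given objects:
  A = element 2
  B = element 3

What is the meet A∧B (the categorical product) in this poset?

Answer: NO MEET EXISTS

Work:
{x : x≤A ∧ x≤B} = {0,1}  (A=2, B=3)
  maximal lower bounds 0 and 1 are incomparable: neither 0≤1 nor 1≤0
→ no greatest lower bound exists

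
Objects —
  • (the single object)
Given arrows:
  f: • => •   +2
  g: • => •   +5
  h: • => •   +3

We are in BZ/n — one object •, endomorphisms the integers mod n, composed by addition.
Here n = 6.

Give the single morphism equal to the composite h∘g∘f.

  0 +2≡2 +5≡1 +3≡4  (mod 6)
result: +4

Answer: +4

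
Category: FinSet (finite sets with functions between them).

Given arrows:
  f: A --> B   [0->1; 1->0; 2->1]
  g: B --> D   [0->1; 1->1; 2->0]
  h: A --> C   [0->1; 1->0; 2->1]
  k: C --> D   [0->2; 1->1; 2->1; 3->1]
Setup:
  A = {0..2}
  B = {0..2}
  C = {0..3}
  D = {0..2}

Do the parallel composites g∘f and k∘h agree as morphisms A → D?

Path 1 = f;g:
  0 f-->1 g-->1
  1 f-->0 g-->1
  2 f-->1 g-->1
  result₁ = [0->1; 1->1; 2->1]
Path 2 = h;k:
  0 h-->1 k-->1
  1 h-->0 k-->2
  2 h-->1 k-->1
  result₂ = [0->1; 1->2; 2->1]
Equal? distinct morphisms ✗

Answer: DOES NOT COMMUTE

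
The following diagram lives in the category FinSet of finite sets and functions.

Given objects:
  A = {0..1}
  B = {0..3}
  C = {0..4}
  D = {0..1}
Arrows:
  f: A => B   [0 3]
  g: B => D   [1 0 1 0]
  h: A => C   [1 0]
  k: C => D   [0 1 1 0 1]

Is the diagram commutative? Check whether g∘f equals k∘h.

Along f;g (path 1):
  0 f=>0 g=>1
  1 f=>3 g=>0
  composite₁ = [1 0]
Along h;k (path 2):
  0 h=>1 k=>1
  1 h=>0 k=>0
  composite₂ = [1 0]
Equal? same morphism ✓

Answer: COMMUTES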